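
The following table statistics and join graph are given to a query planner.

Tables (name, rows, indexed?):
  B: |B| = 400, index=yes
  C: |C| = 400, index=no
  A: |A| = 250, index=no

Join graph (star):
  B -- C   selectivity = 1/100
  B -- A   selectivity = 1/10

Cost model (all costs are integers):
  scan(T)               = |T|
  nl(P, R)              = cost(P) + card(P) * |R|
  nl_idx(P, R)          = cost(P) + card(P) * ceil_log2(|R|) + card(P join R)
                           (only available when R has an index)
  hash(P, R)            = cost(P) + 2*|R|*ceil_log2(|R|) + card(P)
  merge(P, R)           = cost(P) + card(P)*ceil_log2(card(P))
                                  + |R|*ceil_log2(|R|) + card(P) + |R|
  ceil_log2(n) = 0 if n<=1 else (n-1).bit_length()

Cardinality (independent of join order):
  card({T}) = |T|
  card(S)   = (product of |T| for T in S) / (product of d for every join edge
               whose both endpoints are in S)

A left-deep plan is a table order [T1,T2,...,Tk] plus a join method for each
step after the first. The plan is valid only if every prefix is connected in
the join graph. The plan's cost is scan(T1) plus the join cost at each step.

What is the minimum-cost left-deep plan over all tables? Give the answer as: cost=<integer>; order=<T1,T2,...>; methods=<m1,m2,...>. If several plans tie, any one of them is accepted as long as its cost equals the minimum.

cost=11200; order=C,B,A; methods=nl_idx,hash

Selinger DP (subsets sized 1..n):
  {B}: scan cost=400, card=400
  {C}: scan cost=400, card=400
  {A}: scan cost=250, card=250
  {BC}: card=1600; try (B,nl_idx)→5600, (C,hash)→8000, (B,hash)→8000, (C,merge)→8400, (B,merge)→8400, (C,nl)→160400 …(+1); best=5600 via (B,nl_idx)
  {AB}: card=10000; try (A,hash)→4800, (B,merge)→6500, (A,merge)→6650, (B,hash)→7700, (B,nl_idx)→12500, (B,nl)→100250 …(+1); best=4800 via (A,hash)
  {ABC}: card=40000; try (A,hash)→11200, (C,hash)→22000, (A,merge)→27050, (C,merge)→158800, (A,nl)→405600, (C,nl)→4004800; best=11200 via (A,hash)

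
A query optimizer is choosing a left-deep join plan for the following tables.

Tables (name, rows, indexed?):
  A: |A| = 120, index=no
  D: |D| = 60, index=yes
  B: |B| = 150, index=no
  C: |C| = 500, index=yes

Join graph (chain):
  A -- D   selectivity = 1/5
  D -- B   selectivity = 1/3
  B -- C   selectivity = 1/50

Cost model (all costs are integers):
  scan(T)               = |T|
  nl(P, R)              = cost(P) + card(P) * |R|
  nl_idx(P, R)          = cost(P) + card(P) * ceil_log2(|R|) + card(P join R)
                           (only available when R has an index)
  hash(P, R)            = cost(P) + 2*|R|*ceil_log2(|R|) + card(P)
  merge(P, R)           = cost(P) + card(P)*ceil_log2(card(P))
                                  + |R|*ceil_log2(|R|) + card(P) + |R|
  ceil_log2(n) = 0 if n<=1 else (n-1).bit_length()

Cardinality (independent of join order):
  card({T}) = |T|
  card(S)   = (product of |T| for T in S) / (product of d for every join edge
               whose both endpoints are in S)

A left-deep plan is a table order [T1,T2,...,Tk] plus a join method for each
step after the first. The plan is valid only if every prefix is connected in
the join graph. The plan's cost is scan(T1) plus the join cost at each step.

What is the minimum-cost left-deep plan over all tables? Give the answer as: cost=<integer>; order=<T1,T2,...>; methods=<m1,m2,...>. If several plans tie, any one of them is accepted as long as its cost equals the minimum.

cost=36900; order=B,C,D,A; methods=nl_idx,hash,hash

Selinger DP (subsets sized 1..n):
  {A}: scan cost=120, card=120
  {D}: scan cost=60, card=60
  {B}: scan cost=150, card=150
  {C}: scan cost=500, card=500
  {AD}: card=1440; try (D,hash)→960, (A,merge)→1440, (D,merge)→1500, (A,hash)→1800, (D,nl_idx)→2280, (A,nl)→7260 …(+1); best=960 via (D,hash)
  {BD}: card=3000; try (D,hash)→1020, (B,merge)→1830, (D,merge)→1920, (B,hash)→2520, (D,nl_idx)→4050, (B,nl)→9060 …(+1); best=1020 via (D,hash)
  {BC}: card=1500; try (C,nl_idx)→3000, (B,hash)→3400, (C,merge)→6500, (B,merge)→6850, (C,hash)→9300, (C,nl)→75150 …(+1); best=3000 via (C,nl_idx)
  {ABD}: card=72000; try (B,hash)→4800, (A,hash)→5700, (B,merge)→19590, (A,merge)→40980, (B,nl)→216960, (A,nl)→361020; best=4800 via (B,hash)
  {BCD}: card=30000; try (D,hash)→5220, (C,hash)→13020, (D,merge)→21420, (D,nl_idx)→42000, (C,merge)→45020, (C,nl_idx)→58020 …(+2); best=5220 via (D,hash)
  {ABCD}: card=720000; try (A,hash)→36900, (C,hash)→85800, (A,merge)→486180, (C,merge)→1305800, (C,nl_idx)→1372800, (A,nl)→3605220 …(+1); best=36900 via (A,hash)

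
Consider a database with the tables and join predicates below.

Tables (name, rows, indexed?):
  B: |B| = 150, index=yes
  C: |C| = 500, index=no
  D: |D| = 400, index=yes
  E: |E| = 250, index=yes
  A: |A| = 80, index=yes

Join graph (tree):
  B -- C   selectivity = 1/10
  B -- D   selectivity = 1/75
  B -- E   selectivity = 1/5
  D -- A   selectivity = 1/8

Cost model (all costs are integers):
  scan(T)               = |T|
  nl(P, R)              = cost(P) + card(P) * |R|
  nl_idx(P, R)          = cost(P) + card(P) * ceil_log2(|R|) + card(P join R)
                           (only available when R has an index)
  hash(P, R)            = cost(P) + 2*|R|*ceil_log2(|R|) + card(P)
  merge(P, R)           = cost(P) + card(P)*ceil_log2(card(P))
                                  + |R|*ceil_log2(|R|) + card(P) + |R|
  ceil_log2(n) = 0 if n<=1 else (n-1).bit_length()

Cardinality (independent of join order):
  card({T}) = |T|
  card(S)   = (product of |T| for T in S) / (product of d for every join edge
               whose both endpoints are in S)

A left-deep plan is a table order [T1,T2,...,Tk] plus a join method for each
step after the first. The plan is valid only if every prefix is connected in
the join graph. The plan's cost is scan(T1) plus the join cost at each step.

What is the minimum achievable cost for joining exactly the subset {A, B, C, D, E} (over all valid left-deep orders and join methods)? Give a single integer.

425220

Selinger DP over subsets of {A,B,C,D,E}:
  {B}: scan cost=150, card=150
  {C}: scan cost=500, card=500
  {D}: scan cost=400, card=400
  {E}: scan cost=250, card=250
  {A}: scan cost=80, card=80
  {BC}: card=7500; try (B,hash)→3400, (C,merge)→6500, (B,merge)→6850, (C,hash)→9300, (B,nl_idx)→12000, (C,nl)→75150 …(+1); best=3400 via (B,hash)
  {BD}: card=800; try (D,nl_idx)→2300, (B,hash)→3200, (B,nl_idx)→4400, (D,merge)→5500, (B,merge)→5750, (D,hash)→7500 …(+2); best=2300 via (D,nl_idx)
  {BE}: card=7500; try (B,hash)→2900, (E,merge)→3750, (B,merge)→3850, (E,hash)→4300, (E,nl_idx)→8850, (B,nl_idx)→9750 …(+2); best=2900 via (B,hash)
  {AD}: card=4000; try (A,hash)→1920, (D,merge)→4720, (D,nl_idx)→4800, (A,merge)→5040, (A,nl_idx)→7200, (D,hash)→7360 …(+2); best=1920 via (A,hash)
  {BCD}: card=40000; try (C,hash)→12100, (C,merge)→16100, (D,hash)→18100, (D,nl_idx)→110900, (D,merge)→112400, (C,nl)→402300 …(+1); best=12100 via (C,hash)
  {BCE}: card=375000; try (E,hash)→14900, (C,hash)→19400, (E,merge)→110650, (C,merge)→112900, (E,nl_idx)→438400, (E,nl)→1878400 …(+1); best=14900 via (E,hash)
  {BDE}: card=40000; try (E,hash)→7100, (E,merge)→13350, (D,hash)→17600, (E,nl_idx)→48700, (D,nl_idx)→110400, (D,merge)→111900 …(+2); best=7100 via (E,hash)
  {ABD}: card=8000; try (A,hash)→4220, (B,hash)→8320, (A,merge)→11740, (A,nl_idx)→15900, (B,nl_idx)→41920, (B,merge)→55270 …(+2); best=4220 via (A,hash)
  {BCDE}: card=2000000; try (E,hash)→56100, (C,hash)→56100, (D,hash)→397100, (C,merge)→692100, (E,merge)→694350, (E,nl_idx)→2332100 …(+5); best=56100 via (E,hash)
  {ABCD}: card=400000; try (C,hash)→21220, (A,hash)→53220, (C,merge)→121220, (A,nl_idx)→692100, (A,merge)→692740, (A,nl)→3212100 …(+1); best=21220 via (C,hash)
  {ABDE}: card=400000; try (E,hash)→16220, (A,hash)→48220, (E,merge)→118470, (E,nl_idx)→468220, (A,nl_idx)→687100, (A,merge)→687740 …(+2); best=16220 via (E,hash)
  {ABCDE}: card=20000000; try (E,hash)→425220, (C,hash)→425220, (A,hash)→2057220, (C,merge)→8021220, (E,merge)→8023470, (E,nl_idx)→23221220 …(+5); best=425220 via (E,hash)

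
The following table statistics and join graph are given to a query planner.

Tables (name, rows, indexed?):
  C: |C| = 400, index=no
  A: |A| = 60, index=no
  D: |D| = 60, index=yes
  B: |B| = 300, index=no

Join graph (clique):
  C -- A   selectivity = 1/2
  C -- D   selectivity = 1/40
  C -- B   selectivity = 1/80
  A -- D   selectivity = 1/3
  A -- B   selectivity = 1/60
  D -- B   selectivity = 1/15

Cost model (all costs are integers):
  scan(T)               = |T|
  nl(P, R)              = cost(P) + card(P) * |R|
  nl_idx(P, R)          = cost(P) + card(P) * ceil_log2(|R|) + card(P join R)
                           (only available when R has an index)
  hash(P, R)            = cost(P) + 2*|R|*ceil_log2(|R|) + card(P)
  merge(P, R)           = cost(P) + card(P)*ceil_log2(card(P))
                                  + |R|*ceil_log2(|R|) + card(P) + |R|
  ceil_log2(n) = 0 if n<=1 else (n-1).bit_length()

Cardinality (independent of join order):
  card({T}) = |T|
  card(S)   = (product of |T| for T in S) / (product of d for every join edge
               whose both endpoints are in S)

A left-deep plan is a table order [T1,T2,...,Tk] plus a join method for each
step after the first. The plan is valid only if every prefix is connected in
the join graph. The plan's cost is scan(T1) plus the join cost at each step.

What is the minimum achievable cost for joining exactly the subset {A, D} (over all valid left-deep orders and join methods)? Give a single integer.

Selinger DP over subsets of {A,D}:
  {A}: scan cost=60, card=60
  {D}: scan cost=60, card=60
  {AD}: card=1200; try (D,hash)→840, (A,hash)→840, (D,merge)→900, (A,merge)→900, (D,nl_idx)→1620, (D,nl)→3660 …(+1); best=840 via (D,hash)

840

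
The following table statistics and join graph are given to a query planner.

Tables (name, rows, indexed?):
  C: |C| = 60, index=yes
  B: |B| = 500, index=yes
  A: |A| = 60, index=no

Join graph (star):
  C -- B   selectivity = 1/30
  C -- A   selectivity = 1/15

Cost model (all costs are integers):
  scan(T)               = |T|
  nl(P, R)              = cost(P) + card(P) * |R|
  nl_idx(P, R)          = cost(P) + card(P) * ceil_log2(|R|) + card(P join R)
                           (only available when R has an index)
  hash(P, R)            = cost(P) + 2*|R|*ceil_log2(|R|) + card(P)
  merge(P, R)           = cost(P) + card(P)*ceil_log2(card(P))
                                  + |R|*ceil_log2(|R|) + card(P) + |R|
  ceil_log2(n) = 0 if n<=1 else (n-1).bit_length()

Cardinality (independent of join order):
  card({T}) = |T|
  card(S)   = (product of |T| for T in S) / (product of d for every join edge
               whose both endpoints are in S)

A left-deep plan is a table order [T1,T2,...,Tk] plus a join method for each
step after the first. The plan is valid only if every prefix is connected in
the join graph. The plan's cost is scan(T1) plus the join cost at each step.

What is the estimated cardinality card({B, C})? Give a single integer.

Tables in S: B(500), C(60)
Edges inside S: C-B(d=30)
numerator = 500 * 60 = 30000
denominator = 30 = 30
card(S) = 30000 / 30 = 1000

1000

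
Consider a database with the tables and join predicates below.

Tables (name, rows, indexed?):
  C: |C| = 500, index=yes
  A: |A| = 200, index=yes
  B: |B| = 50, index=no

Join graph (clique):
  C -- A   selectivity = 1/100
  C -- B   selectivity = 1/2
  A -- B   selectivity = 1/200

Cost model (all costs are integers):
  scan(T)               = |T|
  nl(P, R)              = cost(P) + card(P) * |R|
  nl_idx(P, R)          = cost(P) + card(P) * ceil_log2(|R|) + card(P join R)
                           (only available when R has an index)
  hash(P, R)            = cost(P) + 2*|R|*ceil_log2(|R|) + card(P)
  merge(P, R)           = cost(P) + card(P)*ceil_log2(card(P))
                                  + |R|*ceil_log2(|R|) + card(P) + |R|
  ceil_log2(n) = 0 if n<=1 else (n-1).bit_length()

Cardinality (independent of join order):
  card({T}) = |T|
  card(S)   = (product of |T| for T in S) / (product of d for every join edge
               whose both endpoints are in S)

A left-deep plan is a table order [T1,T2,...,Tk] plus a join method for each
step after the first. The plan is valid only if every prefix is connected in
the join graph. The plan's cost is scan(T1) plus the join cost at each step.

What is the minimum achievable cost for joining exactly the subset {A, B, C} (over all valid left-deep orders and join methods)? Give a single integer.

1075

Selinger DP over subsets of {A,B,C}:
  {C}: scan cost=500, card=500
  {A}: scan cost=200, card=200
  {B}: scan cost=50, card=50
  {AC}: card=1000; try (C,nl_idx)→3000, (A,hash)→4200, (A,nl_idx)→5500, (C,merge)→7000, (A,merge)→7300, (C,hash)→9400 …(+2); best=3000 via (C,nl_idx)
  {BC}: card=12500; try (B,hash)→1600, (C,merge)→5400, (B,merge)→5850, (C,hash)→9100, (C,nl_idx)→13000, (C,nl)→25050 …(+1); best=1600 via (B,hash)
  {AB}: card=50; try (A,nl_idx)→500, (B,hash)→1000, (A,merge)→2200, (B,merge)→2350, (A,hash)→3300, (A,nl)→10050 …(+1); best=500 via (A,nl_idx)
  {ABC}: card=125; try (C,nl_idx)→1075, (B,hash)→4600, (C,merge)→5850, (C,hash)→9550, (B,merge)→14350, (A,hash)→17300 …(+5); best=1075 via (C,nl_idx)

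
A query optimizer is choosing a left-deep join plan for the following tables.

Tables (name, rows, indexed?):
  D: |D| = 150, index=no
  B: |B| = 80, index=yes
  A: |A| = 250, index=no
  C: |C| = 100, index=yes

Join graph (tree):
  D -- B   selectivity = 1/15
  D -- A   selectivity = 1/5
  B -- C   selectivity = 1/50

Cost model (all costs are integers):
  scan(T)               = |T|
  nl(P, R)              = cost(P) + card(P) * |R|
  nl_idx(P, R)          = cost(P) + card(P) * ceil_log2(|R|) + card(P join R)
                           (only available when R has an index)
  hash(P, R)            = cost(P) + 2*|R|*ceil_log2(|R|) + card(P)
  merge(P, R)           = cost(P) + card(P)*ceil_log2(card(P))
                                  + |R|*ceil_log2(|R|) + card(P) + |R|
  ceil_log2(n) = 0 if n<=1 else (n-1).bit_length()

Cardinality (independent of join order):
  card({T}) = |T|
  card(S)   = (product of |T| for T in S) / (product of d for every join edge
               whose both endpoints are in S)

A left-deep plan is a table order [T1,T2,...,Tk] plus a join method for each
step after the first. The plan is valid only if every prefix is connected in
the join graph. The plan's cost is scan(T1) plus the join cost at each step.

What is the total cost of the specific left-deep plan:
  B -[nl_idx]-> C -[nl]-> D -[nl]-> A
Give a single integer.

424800

step 1: scan B: cost=80, card=80
step 2: join C via nl_idx
    card(P join C) = 80*100/(50) = 160
    cost = 80 + 80*7 + 160 = 800
step 3: join D via nl
    card(P join D) = 160*150/(15) = 1600
    cost = 800 + 160*150 = 24800
step 4: join A via nl
    card(P join A) = 1600*250/(5) = 80000
    cost = 24800 + 1600*250 = 424800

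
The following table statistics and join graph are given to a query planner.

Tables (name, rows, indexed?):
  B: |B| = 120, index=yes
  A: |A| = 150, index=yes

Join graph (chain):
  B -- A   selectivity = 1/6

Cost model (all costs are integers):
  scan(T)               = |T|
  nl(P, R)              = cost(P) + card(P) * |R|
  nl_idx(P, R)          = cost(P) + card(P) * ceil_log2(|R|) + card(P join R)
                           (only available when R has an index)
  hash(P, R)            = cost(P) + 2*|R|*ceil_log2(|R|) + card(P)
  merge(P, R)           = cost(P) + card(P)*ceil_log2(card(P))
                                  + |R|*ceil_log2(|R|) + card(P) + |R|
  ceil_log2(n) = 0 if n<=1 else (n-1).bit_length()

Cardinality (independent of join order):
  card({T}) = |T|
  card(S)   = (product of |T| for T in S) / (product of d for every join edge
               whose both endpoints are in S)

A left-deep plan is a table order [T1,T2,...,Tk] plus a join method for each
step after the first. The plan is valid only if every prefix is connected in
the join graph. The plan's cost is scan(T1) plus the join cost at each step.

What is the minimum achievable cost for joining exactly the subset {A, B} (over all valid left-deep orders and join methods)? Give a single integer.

Selinger DP over subsets of {A,B}:
  {B}: scan cost=120, card=120
  {A}: scan cost=150, card=150
  {AB}: card=3000; try (B,hash)→1980, (A,merge)→2430, (B,merge)→2460, (A,hash)→2640, (A,nl_idx)→4080, (B,nl_idx)→4200 …(+2); best=1980 via (B,hash)

1980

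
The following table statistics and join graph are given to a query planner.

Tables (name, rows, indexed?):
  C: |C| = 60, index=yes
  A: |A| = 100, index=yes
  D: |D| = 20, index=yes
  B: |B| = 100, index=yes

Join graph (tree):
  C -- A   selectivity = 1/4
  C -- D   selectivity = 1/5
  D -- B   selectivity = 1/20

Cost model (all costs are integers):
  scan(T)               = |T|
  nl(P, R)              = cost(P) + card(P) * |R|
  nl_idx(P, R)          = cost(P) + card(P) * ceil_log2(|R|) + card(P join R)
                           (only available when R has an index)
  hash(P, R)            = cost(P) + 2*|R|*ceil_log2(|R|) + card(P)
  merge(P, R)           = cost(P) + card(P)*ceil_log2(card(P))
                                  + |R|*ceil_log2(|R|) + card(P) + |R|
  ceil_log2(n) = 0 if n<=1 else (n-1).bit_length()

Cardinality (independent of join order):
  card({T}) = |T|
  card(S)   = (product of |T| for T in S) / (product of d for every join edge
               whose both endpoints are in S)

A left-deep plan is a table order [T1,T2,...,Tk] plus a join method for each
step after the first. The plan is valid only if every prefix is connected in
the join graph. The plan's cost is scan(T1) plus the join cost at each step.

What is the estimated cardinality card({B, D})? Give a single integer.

Tables in S: B(100), D(20)
Edges inside S: D-B(d=20)
numerator = 100 * 20 = 2000
denominator = 20 = 20
card(S) = 2000 / 20 = 100

100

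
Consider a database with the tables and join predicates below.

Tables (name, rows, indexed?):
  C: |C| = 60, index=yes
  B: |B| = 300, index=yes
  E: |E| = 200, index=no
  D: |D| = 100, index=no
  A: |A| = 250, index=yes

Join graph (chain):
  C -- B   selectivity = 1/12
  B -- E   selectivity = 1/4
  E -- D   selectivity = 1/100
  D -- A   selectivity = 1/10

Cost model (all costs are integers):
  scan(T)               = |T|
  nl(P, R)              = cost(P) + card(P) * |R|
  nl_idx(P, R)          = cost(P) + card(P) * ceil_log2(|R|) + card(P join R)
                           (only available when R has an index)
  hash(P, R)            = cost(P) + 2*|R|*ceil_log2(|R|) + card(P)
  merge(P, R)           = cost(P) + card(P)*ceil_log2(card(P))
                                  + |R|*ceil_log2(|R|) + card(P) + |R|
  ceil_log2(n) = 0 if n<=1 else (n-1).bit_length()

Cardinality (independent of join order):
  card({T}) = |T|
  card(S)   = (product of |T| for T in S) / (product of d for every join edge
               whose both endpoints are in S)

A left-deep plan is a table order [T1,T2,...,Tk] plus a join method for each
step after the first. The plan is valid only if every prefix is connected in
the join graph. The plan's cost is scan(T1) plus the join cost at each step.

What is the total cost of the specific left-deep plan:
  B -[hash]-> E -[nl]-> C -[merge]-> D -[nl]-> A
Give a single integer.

step 1: scan B: cost=300, card=300
step 2: join E via hash
    card(P join E) = 300*200/(4) = 15000
    cost = 300 + 2*200*8 + 300 = 3800
step 3: join C via nl
    card(P join C) = 15000*60/(12) = 75000
    cost = 3800 + 15000*60 = 903800
step 4: join D via merge
    card(P join D) = 75000*100/(100) = 75000
    cost = 903800 + 75000*17 + 100*7 + 75000 + 100 = 2254600
step 5: join A via nl
    card(P join A) = 75000*250/(10) = 1875000
    cost = 2254600 + 75000*250 = 21004600

21004600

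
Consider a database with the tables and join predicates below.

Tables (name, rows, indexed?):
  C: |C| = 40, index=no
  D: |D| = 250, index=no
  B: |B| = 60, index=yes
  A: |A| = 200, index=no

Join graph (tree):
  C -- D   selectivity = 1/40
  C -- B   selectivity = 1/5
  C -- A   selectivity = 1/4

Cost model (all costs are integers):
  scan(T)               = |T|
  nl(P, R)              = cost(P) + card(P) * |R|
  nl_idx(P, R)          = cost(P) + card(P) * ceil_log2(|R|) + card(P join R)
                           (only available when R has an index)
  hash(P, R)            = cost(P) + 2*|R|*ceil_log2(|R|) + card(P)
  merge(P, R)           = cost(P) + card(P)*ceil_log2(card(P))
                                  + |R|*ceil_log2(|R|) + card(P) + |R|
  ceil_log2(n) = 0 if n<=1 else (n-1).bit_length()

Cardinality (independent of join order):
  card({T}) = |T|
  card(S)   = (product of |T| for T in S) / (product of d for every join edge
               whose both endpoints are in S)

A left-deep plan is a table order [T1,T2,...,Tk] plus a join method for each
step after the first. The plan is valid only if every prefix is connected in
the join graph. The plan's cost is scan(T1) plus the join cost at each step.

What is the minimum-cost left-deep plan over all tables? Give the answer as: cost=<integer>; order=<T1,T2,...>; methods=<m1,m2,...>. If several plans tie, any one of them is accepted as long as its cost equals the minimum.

cost=8150; order=D,C,B,A; methods=hash,hash,hash

Selinger DP (subsets sized 1..n):
  {C}: scan cost=40, card=40
  {D}: scan cost=250, card=250
  {B}: scan cost=60, card=60
  {A}: scan cost=200, card=200
  {CD}: card=250; try (C,hash)→980, (D,merge)→2570, (C,merge)→2780, (D,hash)→4080, (D,nl)→10040, (C,nl)→10250; best=980 via (C,hash)
  {BC}: card=480; try (C,hash)→600, (B,merge)→740, (C,merge)→760, (B,nl_idx)→760, (B,hash)→800, (B,nl)→2440 …(+1); best=600 via (C,hash)
  {AC}: card=2000; try (C,hash)→880, (A,merge)→2120, (C,merge)→2280, (A,hash)→3280, (A,nl)→8040, (C,nl)→8200; best=880 via (C,hash)
  {BCD}: card=3000; try (B,hash)→1950, (B,merge)→3650, (D,hash)→5080, (B,nl_idx)→5480, (D,merge)→7650, (B,nl)→15980 …(+1); best=1950 via (B,hash)
  {ACD}: card=12500; try (A,hash)→4430, (A,merge)→5030, (D,hash)→6880, (D,merge)→27130, (A,nl)→50980, (D,nl)→500880; best=4430 via (A,hash)
  {ABC}: card=24000; try (B,hash)→3600, (A,hash)→4280, (A,merge)→7200, (B,merge)→25300, (B,nl_idx)→36880, (A,nl)→96600 …(+1); best=3600 via (B,hash)
  {ABCD}: card=150000; try (A,hash)→8150, (B,hash)→17650, (D,hash)→31600, (A,merge)→42750, (B,merge)→192350, (B,nl_idx)→229430 …(+4); best=8150 via (A,hash)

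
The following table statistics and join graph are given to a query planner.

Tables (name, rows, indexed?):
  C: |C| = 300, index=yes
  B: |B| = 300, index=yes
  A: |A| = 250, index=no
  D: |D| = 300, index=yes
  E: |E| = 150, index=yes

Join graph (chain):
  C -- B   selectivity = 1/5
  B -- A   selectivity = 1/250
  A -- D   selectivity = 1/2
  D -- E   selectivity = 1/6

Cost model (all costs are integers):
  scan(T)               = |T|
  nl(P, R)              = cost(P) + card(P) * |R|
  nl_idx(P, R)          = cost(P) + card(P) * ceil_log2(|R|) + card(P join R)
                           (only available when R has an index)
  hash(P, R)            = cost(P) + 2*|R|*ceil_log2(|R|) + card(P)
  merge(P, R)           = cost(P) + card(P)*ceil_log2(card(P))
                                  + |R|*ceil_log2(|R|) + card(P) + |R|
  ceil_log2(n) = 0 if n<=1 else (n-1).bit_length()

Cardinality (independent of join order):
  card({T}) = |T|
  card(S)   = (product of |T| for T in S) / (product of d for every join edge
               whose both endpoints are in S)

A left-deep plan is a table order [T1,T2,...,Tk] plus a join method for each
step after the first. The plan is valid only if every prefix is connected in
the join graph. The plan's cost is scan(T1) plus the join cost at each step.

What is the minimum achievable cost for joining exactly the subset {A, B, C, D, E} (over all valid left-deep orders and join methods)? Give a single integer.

1186300

Selinger DP over subsets of {A,B,C,D,E}:
  {C}: scan cost=300, card=300
  {B}: scan cost=300, card=300
  {A}: scan cost=250, card=250
  {D}: scan cost=300, card=300
  {E}: scan cost=150, card=150
  {BC}: card=18000; try (C,hash)→6000, (B,hash)→6000, (C,merge)→6300, (B,merge)→6300, (C,nl_idx)→21000, (B,nl_idx)→21000 …(+2); best=6000 via (C,hash)
  {AB}: card=300; try (B,nl_idx)→2800, (A,hash)→4600, (B,merge)→5500, (A,merge)→5550, (B,hash)→5900, (B,nl)→75250 …(+1); best=2800 via (B,nl_idx)
  {AD}: card=37500; try (A,hash)→4600, (D,merge)→5500, (A,merge)→5550, (D,hash)→5900, (D,nl_idx)→40000, (D,nl)→75250 …(+1); best=4600 via (A,hash)
  {DE}: card=7500; try (E,hash)→3000, (D,merge)→4500, (E,merge)→4650, (D,hash)→5700, (D,nl_idx)→9000, (E,nl_idx)→10200 …(+2); best=3000 via (E,hash)
  {ABC}: card=18000; try (C,hash)→8500, (C,merge)→8800, (C,nl_idx)→23500, (A,hash)→28000, (C,nl)→92800, (A,merge)→296250 …(+1); best=8500 via (C,hash)
  {ABD}: card=45000; try (D,hash)→8500, (D,merge)→8800, (B,hash)→47500, (D,nl_idx)→50500, (D,nl)→92800, (B,nl_idx)→387100 …(+2); best=8500 via (D,hash)
  {ADE}: card=937500; try (A,hash)→14500, (E,hash)→44500, (A,merge)→110250, (E,merge)→643450, (E,nl_idx)→1242100, (A,nl)→1878000 …(+1); best=14500 via (A,hash)
  {ABCD}: card=2700000; try (D,hash)→31900, (C,hash)→58900, (D,merge)→299500, (C,merge)→776500, (D,nl_idx)→2870500, (C,nl_idx)→3113500 …(+2); best=31900 via (D,hash)
  {ABDE}: card=1125000; try (E,hash)→55900, (E,merge)→774850, (B,hash)→957400, (E,nl_idx)→1493500, (E,nl)→6758500, (B,nl_idx)→9577000 …(+2); best=55900 via (E,hash)
  {ABCDE}: card=67500000; try (C,hash)→1186300, (E,hash)→2734300, (C,merge)→24808900, (E,merge)→62133250, (C,nl_idx)→77680900, (E,nl_idx)→89131900 …(+2); best=1186300 via (C,hash)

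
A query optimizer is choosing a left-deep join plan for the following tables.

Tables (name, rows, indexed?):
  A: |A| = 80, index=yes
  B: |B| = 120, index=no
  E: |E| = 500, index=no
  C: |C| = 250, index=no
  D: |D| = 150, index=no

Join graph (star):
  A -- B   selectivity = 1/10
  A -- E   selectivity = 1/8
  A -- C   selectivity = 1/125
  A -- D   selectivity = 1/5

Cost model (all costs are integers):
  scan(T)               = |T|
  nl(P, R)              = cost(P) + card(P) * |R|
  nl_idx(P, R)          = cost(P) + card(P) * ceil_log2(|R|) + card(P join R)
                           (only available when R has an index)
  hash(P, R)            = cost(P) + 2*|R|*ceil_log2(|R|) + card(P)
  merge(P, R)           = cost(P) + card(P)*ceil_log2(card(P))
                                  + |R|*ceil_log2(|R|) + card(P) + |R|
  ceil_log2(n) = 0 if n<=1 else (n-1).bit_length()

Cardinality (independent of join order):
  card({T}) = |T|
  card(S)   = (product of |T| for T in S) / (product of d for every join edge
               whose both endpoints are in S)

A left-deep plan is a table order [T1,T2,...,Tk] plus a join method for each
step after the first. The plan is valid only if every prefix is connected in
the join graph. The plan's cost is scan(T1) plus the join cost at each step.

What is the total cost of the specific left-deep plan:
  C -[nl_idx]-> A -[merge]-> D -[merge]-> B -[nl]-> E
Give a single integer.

step 1: scan C: cost=250, card=250
step 2: join A via nl_idx
    card(P join A) = 250*80/(125) = 160
    cost = 250 + 250*7 + 160 = 2160
step 3: join D via merge
    card(P join D) = 160*150/(5) = 4800
    cost = 2160 + 160*8 + 150*8 + 160 + 150 = 4950
step 4: join B via merge
    card(P join B) = 4800*120/(10) = 57600
    cost = 4950 + 4800*13 + 120*7 + 4800 + 120 = 73110
step 5: join E via nl
    card(P join E) = 57600*500/(8) = 3600000
    cost = 73110 + 57600*500 = 28873110

28873110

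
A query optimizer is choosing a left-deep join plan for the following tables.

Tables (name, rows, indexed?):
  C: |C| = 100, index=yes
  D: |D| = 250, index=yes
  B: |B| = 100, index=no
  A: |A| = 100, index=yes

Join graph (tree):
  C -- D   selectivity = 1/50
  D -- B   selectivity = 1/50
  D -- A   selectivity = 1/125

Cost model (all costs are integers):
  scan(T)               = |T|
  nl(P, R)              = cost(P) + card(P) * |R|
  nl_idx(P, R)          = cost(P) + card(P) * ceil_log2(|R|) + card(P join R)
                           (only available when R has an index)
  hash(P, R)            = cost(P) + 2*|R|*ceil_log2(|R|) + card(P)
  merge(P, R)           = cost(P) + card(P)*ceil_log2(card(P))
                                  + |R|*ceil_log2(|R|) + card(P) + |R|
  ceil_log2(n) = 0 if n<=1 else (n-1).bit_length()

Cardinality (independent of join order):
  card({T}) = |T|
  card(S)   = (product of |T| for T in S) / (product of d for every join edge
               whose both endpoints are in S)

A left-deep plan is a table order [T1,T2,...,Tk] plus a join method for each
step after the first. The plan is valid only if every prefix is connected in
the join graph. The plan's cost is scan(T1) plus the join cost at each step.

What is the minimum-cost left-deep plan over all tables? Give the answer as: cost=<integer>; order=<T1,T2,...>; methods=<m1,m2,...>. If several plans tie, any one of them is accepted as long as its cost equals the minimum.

Selinger DP (subsets sized 1..n):
  {C}: scan cost=100, card=100
  {D}: scan cost=250, card=250
  {B}: scan cost=100, card=100
  {A}: scan cost=100, card=100
  {CD}: card=500; try (D,nl_idx)→1400, (C,hash)→1900, (C,nl_idx)→2500, (D,merge)→3150, (C,merge)→3300, (D,hash)→4200 …(+2); best=1400 via (D,nl_idx)
  {BD}: card=500; try (D,nl_idx)→1400, (B,hash)→1900, (D,merge)→3150, (B,merge)→3300, (D,hash)→4200, (D,nl)→25100 …(+1); best=1400 via (D,nl_idx)
  {AD}: card=200; try (D,nl_idx)→1100, (A,hash)→1900, (A,nl_idx)→2200, (D,merge)→3150, (A,merge)→3300, (D,hash)→4200 …(+2); best=1100 via (D,nl_idx)
  {BCD}: card=1000; try (C,hash)→3300, (B,hash)→3300, (C,nl_idx)→5900, (C,merge)→7200, (B,merge)→7200, (C,nl)→51400 …(+1); best=3300 via (C,hash)
  {ACD}: card=400; try (C,hash)→2700, (C,nl_idx)→2900, (A,hash)→3300, (C,merge)→3700, (A,nl_idx)→5300, (A,merge)→7200 …(+2); best=2700 via (C,hash)
  {ABD}: card=400; try (B,hash)→2700, (A,hash)→3300, (B,merge)→3700, (A,nl_idx)→5300, (A,merge)→7200, (B,nl)→21100 …(+1); best=2700 via (B,hash)
  {ABCD}: card=800; try (C,hash)→4500, (B,hash)→4500, (A,hash)→5700, (C,nl_idx)→6300, (C,merge)→7500, (B,merge)→7500 …(+5); best=4500 via (C,hash)

cost=4500; order=A,D,B,C; methods=nl_idx,hash,hash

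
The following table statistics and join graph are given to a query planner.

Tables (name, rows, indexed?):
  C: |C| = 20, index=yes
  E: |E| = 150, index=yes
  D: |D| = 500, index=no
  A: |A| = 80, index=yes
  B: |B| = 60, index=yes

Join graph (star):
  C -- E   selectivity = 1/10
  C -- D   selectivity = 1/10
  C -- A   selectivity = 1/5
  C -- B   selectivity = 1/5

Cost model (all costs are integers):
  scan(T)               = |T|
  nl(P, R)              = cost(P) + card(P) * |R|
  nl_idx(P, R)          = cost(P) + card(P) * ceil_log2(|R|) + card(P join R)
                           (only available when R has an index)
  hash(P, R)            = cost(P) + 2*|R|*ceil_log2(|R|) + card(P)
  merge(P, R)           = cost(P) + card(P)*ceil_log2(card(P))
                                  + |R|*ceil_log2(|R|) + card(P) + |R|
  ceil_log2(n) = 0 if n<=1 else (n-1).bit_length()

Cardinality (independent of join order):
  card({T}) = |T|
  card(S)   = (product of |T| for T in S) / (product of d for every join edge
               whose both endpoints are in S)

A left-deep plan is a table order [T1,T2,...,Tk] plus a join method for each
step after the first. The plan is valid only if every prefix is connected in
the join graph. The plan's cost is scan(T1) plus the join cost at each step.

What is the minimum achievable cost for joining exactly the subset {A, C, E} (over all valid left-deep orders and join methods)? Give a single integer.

Selinger DP over subsets of {A,C,E}:
  {C}: scan cost=20, card=20
  {E}: scan cost=150, card=150
  {A}: scan cost=80, card=80
  {CE}: card=300; try (E,nl_idx)→480, (C,hash)→500, (C,nl_idx)→1200, (E,merge)→1490, (C,merge)→1620, (E,hash)→2440 …(+2); best=480 via (E,nl_idx)
  {AC}: card=320; try (C,hash)→360, (A,nl_idx)→480, (A,merge)→780, (C,nl_idx)→800, (C,merge)→840, (A,hash)→1160 …(+2); best=360 via (C,hash)
  {ACE}: card=4800; try (A,hash)→1900, (E,hash)→3080, (A,merge)→4120, (E,merge)→4910, (A,nl_idx)→7380, (E,nl_idx)→7720 …(+2); best=1900 via (A,hash)

1900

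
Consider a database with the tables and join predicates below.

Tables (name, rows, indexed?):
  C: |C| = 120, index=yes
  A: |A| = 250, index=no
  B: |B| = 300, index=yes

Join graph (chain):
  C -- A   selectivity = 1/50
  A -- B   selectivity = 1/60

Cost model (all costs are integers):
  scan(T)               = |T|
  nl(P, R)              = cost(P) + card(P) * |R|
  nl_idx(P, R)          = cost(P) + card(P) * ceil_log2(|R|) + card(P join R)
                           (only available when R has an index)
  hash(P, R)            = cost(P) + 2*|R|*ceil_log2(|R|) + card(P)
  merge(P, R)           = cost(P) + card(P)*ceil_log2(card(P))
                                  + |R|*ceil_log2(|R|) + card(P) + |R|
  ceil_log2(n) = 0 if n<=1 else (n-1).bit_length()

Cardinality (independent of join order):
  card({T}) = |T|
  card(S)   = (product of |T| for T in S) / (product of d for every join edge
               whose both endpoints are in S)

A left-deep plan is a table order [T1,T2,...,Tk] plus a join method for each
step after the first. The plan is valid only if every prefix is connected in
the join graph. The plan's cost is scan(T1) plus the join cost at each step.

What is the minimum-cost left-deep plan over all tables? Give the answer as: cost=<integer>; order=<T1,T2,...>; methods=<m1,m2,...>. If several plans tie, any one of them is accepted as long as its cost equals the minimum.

cost=6680; order=A,B,C; methods=nl_idx,hash

Selinger DP (subsets sized 1..n):
  {C}: scan cost=120, card=120
  {A}: scan cost=250, card=250
  {B}: scan cost=300, card=300
  {AC}: card=600; try (C,hash)→2180, (C,nl_idx)→2600, (A,merge)→3330, (C,merge)→3460, (A,hash)→4240, (A,nl)→30120 …(+1); best=2180 via (C,hash)
  {AB}: card=1250; try (B,nl_idx)→3750, (A,hash)→4600, (B,merge)→5500, (A,merge)→5550, (B,hash)→5900, (B,nl)→75250 …(+1); best=3750 via (B,nl_idx)
  {ABC}: card=3000; try (C,hash)→6680, (B,hash)→8180, (B,nl_idx)→10580, (B,merge)→11780, (C,nl_idx)→15500, (C,merge)→19710 …(+2); best=6680 via (C,hash)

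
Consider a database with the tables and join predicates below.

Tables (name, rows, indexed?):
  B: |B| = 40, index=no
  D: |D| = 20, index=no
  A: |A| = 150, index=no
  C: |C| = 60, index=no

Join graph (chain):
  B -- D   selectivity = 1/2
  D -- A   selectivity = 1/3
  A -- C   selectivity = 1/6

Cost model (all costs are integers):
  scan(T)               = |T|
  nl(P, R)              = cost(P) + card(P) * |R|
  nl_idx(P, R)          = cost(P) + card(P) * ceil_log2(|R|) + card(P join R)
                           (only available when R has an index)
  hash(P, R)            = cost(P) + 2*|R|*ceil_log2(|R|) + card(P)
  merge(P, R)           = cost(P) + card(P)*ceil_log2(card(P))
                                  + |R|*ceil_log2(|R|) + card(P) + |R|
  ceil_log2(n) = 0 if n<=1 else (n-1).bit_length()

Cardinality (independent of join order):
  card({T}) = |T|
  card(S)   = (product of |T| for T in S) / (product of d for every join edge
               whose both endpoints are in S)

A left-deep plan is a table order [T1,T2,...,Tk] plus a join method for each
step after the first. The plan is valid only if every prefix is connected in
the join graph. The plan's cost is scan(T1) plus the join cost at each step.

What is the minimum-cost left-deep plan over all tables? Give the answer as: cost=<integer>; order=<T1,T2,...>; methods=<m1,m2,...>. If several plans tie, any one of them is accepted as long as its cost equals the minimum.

cost=12700; order=A,D,C,B; methods=hash,hash,hash

Selinger DP (subsets sized 1..n):
  {B}: scan cost=40, card=40
  {D}: scan cost=20, card=20
  {A}: scan cost=150, card=150
  {C}: scan cost=60, card=60
  {BD}: card=400; try (D,hash)→280, (B,merge)→420, (D,merge)→440, (B,hash)→520, (B,nl)→820, (D,nl)→840; best=280 via (D,hash)
  {AD}: card=1000; try (D,hash)→500, (A,merge)→1490, (D,merge)→1620, (A,hash)→2440, (A,nl)→3020, (D,nl)→3150; best=500 via (D,hash)
  {AC}: card=1500; try (C,hash)→1020, (A,merge)→1830, (C,merge)→1920, (A,hash)→2520, (A,nl)→9060, (C,nl)→9150; best=1020 via (C,hash)
  {ABD}: card=20000; try (B,hash)→1980, (A,hash)→3080, (A,merge)→5630, (B,merge)→11780, (B,nl)→40500, (A,nl)→60280; best=1980 via (B,hash)
  {ACD}: card=10000; try (C,hash)→2220, (D,hash)→2720, (C,merge)→11920, (D,merge)→19140, (D,nl)→31020, (C,nl)→60500; best=2220 via (C,hash)
  {ABCD}: card=200000; try (B,hash)→12700, (C,hash)→22700, (B,merge)→152500, (C,merge)→322400, (B,nl)→402220, (C,nl)→1201980; best=12700 via (B,hash)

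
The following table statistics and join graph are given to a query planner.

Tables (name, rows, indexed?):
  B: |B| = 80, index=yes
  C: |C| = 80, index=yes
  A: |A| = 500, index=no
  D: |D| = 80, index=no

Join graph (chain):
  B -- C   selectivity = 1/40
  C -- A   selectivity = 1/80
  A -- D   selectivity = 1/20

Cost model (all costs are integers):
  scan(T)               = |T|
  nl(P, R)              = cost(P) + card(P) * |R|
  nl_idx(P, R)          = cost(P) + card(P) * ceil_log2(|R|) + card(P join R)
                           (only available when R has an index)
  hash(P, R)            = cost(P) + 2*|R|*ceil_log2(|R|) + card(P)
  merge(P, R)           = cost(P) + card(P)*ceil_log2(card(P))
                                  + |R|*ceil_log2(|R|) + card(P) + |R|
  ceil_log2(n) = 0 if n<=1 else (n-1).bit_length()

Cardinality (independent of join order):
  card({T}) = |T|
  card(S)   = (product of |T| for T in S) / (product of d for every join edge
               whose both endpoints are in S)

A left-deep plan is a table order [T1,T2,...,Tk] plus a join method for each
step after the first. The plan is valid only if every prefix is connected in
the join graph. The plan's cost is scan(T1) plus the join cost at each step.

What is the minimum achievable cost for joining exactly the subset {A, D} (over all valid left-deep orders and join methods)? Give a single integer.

Selinger DP over subsets of {A,D}:
  {A}: scan cost=500, card=500
  {D}: scan cost=80, card=80
  {AD}: card=2000; try (D,hash)→2120, (A,merge)→5720, (D,merge)→6140, (A,hash)→9160, (A,nl)→40080, (D,nl)→40500; best=2120 via (D,hash)

2120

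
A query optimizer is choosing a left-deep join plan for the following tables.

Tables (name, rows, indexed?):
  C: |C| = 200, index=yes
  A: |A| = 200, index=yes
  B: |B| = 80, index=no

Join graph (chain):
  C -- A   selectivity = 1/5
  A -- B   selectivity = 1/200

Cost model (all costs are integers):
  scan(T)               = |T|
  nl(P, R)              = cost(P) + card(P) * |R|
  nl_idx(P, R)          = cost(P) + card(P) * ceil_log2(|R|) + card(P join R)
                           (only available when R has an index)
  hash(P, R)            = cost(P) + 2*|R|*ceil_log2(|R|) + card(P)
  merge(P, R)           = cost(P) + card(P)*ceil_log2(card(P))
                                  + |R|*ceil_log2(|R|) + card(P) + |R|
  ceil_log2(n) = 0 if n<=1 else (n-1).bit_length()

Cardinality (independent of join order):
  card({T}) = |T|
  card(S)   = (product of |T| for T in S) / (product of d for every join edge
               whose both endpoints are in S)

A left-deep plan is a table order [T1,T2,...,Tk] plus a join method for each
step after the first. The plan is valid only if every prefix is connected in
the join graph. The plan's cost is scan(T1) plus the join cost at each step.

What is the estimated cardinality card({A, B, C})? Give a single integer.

Tables in S: A(200), B(80), C(200)
Edges inside S: C-A(d=5), A-B(d=200)
numerator = 200 * 80 * 200 = 3200000
denominator = 5 * 200 = 1000
card(S) = 3200000 / 1000 = 3200

3200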